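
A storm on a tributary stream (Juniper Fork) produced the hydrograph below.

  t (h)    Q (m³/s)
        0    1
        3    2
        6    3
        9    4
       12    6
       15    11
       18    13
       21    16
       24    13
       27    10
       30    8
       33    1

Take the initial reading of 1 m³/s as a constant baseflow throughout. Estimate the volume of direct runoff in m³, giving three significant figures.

V ≈ 8.21 × 10^5 m³

Direct-runoff ordinates (Q − Q_b): 0.0, 1.0, 2.0, 3.0, 5.0, 10.0, 12.0, 15.0, 12.0, 9.0, 7.0, 0.0 m³/s.
ΣQ_DR = 76.00 m³/s.
With Δt = 3 h = 10800 s, V = ΣQ_DR · Δt = 76.00 × 10800 = 8.21 × 10^5 m³.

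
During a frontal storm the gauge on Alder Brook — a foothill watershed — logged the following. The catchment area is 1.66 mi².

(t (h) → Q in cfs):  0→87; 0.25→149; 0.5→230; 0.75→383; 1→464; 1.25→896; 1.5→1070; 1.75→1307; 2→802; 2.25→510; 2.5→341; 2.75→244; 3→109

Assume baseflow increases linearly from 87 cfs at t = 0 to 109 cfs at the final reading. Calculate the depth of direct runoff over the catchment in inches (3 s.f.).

d ≈ 1.24 in

Direct runoff: 0.00, 60.17, 139.33, 290.50, 369.67, 799.83, 972.00, 1207.17, 700.33, 406.50, 235.67, 136.83, 0.00 cfs; ΣQ_DR = 5318 cfs.
V = ΣQ_DR · Δt = 5318 × 900 s = 4.786 × 10^6 ft³.
Over A = 1.66 mi², depth = V / A = 1.24 in.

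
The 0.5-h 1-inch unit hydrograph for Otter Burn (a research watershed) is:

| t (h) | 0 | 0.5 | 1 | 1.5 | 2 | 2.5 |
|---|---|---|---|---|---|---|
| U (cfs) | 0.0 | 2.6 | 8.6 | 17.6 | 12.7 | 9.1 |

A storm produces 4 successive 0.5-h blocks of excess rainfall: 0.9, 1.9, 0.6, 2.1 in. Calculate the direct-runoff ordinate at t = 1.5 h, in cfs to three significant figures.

By discrete convolution, Q_j = Σ (P_i / 1 in) · U_{j−i}.
At t = 1.5 h (j=3): Q = (0.9/1)·17.6 + (1.9/1)·8.6 + (0.6/1)·2.6 + (2.1/1)·0.0 = 33.7 cfs.

Q ≈ 33.7 cfs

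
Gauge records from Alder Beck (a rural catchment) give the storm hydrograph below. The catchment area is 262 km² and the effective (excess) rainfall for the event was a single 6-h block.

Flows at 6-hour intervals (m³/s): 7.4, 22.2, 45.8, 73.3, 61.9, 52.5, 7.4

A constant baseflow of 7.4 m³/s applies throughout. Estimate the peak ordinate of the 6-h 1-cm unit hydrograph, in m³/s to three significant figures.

U_p ≈ 36.5 m³/s

Direct runoff: 0.0, 14.8, 38.4, 65.9, 54.5, 45.1, 0.0 m³/s; ΣQ_DR = 218.7 m³/s, peak = 65.9 m³/s.
Runoff depth d = ΣQ_DR·Δt / A = 218.7 × 21600 / (262 km²) = 18.03 mm.
The 1-cm UH is the DRH scaled by (10 mm)/d, so U_p = 65.9 × 10/18.03 = 36.5 m³/s.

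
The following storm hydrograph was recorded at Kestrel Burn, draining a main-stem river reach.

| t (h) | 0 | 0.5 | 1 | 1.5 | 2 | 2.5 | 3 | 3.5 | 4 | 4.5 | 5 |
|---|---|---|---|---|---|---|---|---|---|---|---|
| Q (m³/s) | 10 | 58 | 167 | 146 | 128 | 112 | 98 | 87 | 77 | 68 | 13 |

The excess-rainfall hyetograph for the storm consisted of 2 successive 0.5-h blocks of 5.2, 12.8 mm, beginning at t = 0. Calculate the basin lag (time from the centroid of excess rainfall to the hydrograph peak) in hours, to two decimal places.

t_L ≈ 0.39 h

Centroid of excess rainfall: t_c = Σ P_i·t̄_i / ΣP_i = 0.6056 h (block centres at 0.25, 0.75 h).
Hydrograph peak occurs at t = 1 h, so basin lag t_L = 1 − 0.6056 = 0.39 h.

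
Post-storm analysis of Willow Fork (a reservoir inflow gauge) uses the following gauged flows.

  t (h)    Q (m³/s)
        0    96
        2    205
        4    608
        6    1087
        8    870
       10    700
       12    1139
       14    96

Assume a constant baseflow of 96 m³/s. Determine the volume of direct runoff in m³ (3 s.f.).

Direct-runoff ordinates (Q − Q_b): 0.0, 109.0, 512.0, 991.0, 774.0, 604.0, 1043.0, 0.0 m³/s.
ΣQ_DR = 4033 m³/s.
With Δt = 2 h = 7200 s, V = ΣQ_DR · Δt = 4033 × 7200 = 2.90 × 10^7 m³.

V ≈ 2.90 × 10^7 m³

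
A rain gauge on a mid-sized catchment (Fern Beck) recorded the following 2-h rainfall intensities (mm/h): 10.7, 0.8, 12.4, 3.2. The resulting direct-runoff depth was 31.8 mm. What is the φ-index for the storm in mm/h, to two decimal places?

φ ≈ 3.60 mm/h

Only the 2 blocks with intensity above φ contribute runoff: 10.7, 12.4 mm/h.
Σ(I−φ)·Δt = d  ⇒  (10.7+12.4 − 2φ)·2 = 31.8
φ = (23.10 − 31.8/2) / 2 = 3.60 mm/h.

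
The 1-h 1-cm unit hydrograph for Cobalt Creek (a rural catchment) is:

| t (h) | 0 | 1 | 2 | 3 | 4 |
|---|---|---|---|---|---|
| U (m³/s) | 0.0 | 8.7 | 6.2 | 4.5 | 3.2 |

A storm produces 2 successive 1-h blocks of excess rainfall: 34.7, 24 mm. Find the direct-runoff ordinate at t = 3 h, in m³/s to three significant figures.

By discrete convolution, Q_j = Σ (P_i / 10 mm) · U_{j−i}.
At t = 3 h (j=3): Q = (34.7/10)·4.5 + (24/10)·6.2 = 30.5 m³/s.

Q ≈ 30.5 m³/s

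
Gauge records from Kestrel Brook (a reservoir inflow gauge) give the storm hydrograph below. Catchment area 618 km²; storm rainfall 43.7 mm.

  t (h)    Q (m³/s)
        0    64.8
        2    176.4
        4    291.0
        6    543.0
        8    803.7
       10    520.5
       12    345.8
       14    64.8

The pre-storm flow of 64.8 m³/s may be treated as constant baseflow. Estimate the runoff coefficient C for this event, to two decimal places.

ΣQ_DR = 2292 m³/s; V = ΣQ_DR·Δt = 1.650 × 10^7 m³.
Runoff depth d = V / A = 26.70 mm.
C = d / P = 26.70 / 43.7 = 0.61.

C ≈ 0.61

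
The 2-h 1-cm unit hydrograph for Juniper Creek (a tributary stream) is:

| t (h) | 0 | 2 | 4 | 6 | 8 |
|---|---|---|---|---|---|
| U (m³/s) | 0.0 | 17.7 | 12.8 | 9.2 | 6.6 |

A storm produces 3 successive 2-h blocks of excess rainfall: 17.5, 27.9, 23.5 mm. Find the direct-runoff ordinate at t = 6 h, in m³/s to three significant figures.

Q ≈ 93.4 m³/s

By discrete convolution, Q_j = Σ (P_i / 10 mm) · U_{j−i}.
At t = 6 h (j=3): Q = (17.5/10)·9.2 + (27.9/10)·12.8 + (23.5/10)·17.7 = 93.4 m³/s.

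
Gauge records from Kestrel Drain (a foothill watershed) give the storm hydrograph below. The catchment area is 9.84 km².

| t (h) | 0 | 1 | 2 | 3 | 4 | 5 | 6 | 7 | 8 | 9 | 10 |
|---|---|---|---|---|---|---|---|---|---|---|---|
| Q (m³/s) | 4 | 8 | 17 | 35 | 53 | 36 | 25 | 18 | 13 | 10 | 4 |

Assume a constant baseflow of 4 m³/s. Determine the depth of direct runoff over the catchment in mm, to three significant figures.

Direct runoff: 0.0, 4.0, 13.0, 31.0, 49.0, 32.0, 21.0, 14.0, 9.0, 6.0, 0.0 m³/s; ΣQ_DR = 179.0 m³/s.
V = ΣQ_DR · Δt = 179.0 × 3600 s = 6.444 × 10^5 m³.
Over A = 9.84 km², depth = V / A = 65.5 mm.

d ≈ 65.5 mm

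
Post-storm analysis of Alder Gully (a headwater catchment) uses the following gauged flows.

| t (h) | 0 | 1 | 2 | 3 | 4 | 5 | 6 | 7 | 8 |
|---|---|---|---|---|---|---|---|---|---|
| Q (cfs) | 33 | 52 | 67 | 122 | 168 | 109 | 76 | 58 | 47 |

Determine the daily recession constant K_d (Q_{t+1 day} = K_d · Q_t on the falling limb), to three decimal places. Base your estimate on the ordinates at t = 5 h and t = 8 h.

K_d ≈ 0.001

Between t = 5 h and t = 8 h the flow falls from 109 to 47 cfs over 3×1 h = 3 h.
Per-interval ratio K = (47/109)^(1/3) = 0.7555; K_d = K^(24/1) = 0.001.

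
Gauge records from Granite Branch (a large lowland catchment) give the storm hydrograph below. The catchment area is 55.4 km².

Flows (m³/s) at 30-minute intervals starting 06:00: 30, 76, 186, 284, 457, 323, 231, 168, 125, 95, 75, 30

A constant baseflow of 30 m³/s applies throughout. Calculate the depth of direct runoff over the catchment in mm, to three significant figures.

Direct runoff: 0.0, 46.0, 156.0, 254.0, 427.0, 293.0, 201.0, 138.0, 95.0, 65.0, 45.0, 0.0 m³/s; ΣQ_DR = 1720 m³/s.
V = ΣQ_DR · Δt = 1720 × 1800 s = 3.096 × 10^6 m³.
Over A = 55.4 km², depth = V / A = 55.9 mm.

d ≈ 55.9 mm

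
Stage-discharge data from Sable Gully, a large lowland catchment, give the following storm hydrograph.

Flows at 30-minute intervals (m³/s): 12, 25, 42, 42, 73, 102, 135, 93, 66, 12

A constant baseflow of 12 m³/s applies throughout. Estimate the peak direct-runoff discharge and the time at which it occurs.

Q_p = 123.0 m³/s at t = 3 h

Subtracting baseflow gives direct-runoff ordinates: 0.0, 13.0, 30.0, 30.0, 61.0, 90.0, 123.0, 81.0, 54.0, 0.0 m³/s.
The maximum is 123.0 m³/s, occurring at the reading for t = 3 h.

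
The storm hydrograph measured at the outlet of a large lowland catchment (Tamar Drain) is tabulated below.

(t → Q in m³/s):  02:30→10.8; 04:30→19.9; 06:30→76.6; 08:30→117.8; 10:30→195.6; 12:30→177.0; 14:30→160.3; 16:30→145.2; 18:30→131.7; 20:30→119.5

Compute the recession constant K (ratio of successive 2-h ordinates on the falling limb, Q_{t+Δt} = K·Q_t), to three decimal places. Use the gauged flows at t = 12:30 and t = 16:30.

K ≈ 0.906

Using the recession-limb readings at t = 12:30 and t = 16:30: Q falls from 177.0 to 145.2 m³/s over 2 intervals.
K = (Q₂/Q₁)^(1/2) = (145.2/177.0)^(1/2) = 0.906.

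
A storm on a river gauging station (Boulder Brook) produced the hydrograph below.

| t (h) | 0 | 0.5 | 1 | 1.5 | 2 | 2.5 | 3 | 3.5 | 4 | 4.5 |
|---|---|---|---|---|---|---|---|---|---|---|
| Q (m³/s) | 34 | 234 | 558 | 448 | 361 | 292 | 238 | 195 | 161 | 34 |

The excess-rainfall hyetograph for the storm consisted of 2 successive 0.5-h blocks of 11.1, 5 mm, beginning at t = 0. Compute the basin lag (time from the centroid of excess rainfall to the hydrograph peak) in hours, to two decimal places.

Centroid of excess rainfall: t_c = Σ P_i·t̄_i / ΣP_i = 0.4053 h (block centres at 0.25, 0.75 h).
Hydrograph peak occurs at t = 1 h, so basin lag t_L = 1 − 0.4053 = 0.59 h.

t_L ≈ 0.59 h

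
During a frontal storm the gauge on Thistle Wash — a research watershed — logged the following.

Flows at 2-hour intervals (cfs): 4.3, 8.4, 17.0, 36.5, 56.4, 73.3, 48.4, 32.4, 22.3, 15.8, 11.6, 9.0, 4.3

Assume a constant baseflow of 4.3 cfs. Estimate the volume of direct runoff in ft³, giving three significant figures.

Direct-runoff ordinates (Q − Q_b): 0.0, 4.1, 12.7, 32.2, 52.1, 69.0, 44.1, 28.1, 18.0, 11.5, 7.3, 4.7, 0.0 cfs.
ΣQ_DR = 283.8 cfs.
With Δt = 2 h = 7200 s, V = ΣQ_DR · Δt = 283.8 × 7200 = 2.04 × 10^6 ft³.

V ≈ 2.04 × 10^6 ft³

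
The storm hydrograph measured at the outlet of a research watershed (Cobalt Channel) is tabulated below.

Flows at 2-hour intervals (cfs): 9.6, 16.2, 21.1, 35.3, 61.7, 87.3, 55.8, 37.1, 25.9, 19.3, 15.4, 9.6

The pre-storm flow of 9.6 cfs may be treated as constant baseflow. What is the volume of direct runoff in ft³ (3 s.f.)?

V ≈ 2.01 × 10^6 ft³

Direct-runoff ordinates (Q − Q_b): 0.0, 6.6, 11.5, 25.7, 52.1, 77.7, 46.2, 27.5, 16.3, 9.7, 5.8, 0.0 cfs.
ΣQ_DR = 279.1 cfs.
With Δt = 2 h = 7200 s, V = ΣQ_DR · Δt = 279.1 × 7200 = 2.01 × 10^6 ft³.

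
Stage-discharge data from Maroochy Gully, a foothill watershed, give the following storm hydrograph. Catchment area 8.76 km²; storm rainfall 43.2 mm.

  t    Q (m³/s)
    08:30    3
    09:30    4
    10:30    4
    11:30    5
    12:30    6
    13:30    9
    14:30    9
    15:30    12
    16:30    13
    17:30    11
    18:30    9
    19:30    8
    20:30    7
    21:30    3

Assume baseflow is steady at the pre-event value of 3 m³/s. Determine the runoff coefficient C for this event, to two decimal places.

ΣQ_DR = 61.00 m³/s; V = ΣQ_DR·Δt = 2.196 × 10^5 m³.
Runoff depth d = V / A = 25.07 mm.
C = d / P = 25.07 / 43.2 = 0.58.

C ≈ 0.58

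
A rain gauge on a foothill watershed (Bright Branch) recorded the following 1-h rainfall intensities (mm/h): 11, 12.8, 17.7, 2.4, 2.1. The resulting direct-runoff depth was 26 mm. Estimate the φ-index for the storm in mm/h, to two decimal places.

Only the 3 blocks with intensity above φ contribute runoff: 11, 12.8, 17.7 mm/h.
Σ(I−φ)·Δt = d  ⇒  (11+12.8+17.7 − 3φ)·1 = 26
φ = (41.50 − 26/1) / 3 = 5.17 mm/h.

φ ≈ 5.17 mm/h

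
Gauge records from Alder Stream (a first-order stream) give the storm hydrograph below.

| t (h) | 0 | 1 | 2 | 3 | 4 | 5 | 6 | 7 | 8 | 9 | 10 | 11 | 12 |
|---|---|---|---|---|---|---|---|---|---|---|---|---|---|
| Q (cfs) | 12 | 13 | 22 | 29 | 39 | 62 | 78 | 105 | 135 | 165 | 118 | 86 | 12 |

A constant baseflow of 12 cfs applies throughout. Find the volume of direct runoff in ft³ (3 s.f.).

V ≈ 2.59 × 10^6 ft³

Direct-runoff ordinates (Q − Q_b): 0.0, 1.0, 10.0, 17.0, 27.0, 50.0, 66.0, 93.0, 123.0, 153.0, 106.0, 74.0, 0.0 cfs.
ΣQ_DR = 720.0 cfs.
With Δt = 1 h = 3600 s, V = ΣQ_DR · Δt = 720.0 × 3600 = 2.59 × 10^6 ft³.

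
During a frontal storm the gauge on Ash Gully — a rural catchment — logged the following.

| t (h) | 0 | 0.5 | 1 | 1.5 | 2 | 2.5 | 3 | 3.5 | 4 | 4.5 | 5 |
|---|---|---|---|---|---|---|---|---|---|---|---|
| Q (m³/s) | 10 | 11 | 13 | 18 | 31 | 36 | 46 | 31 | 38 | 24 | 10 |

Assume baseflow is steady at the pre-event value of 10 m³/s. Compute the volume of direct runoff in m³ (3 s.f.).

Direct-runoff ordinates (Q − Q_b): 0.0, 1.0, 3.0, 8.0, 21.0, 26.0, 36.0, 21.0, 28.0, 14.0, 0.0 m³/s.
ΣQ_DR = 158.0 m³/s.
With Δt = 0.5 h = 1800 s, V = ΣQ_DR · Δt = 158.0 × 1800 = 2.84 × 10^5 m³.

V ≈ 2.84 × 10^5 m³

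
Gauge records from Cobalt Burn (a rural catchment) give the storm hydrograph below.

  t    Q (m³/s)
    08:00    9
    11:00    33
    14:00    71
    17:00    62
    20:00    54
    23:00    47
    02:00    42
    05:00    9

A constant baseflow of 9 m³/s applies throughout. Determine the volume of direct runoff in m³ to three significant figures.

V ≈ 2.75 × 10^6 m³

Direct-runoff ordinates (Q − Q_b): 0.0, 24.0, 62.0, 53.0, 45.0, 38.0, 33.0, 0.0 m³/s.
ΣQ_DR = 255.0 m³/s.
With Δt = 3 h = 10800 s, V = ΣQ_DR · Δt = 255.0 × 10800 = 2.75 × 10^6 m³.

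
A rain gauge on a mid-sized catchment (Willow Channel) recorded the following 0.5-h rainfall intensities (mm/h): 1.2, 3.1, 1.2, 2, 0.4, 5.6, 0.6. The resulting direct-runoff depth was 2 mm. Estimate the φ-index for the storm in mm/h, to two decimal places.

Only the 2 blocks with intensity above φ contribute runoff: 3.1, 5.6 mm/h.
Σ(I−φ)·Δt = d  ⇒  (3.1+5.6 − 2φ)·0.5 = 2
φ = (8.700 − 2/0.5) / 2 = 2.35 mm/h.

φ ≈ 2.35 mm/h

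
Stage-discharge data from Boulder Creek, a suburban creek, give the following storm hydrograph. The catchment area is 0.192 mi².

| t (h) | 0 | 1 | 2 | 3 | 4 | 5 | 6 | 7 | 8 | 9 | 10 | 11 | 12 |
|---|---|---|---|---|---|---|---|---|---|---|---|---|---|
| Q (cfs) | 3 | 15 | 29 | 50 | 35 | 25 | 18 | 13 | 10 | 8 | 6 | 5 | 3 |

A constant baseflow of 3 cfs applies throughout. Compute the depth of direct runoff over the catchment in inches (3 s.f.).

Direct runoff: 0.0, 12.0, 26.0, 47.0, 32.0, 22.0, 15.0, 10.0, 7.0, 5.0, 3.0, 2.0, 0.0 cfs; ΣQ_DR = 181.0 cfs.
V = ΣQ_DR · Δt = 181.0 × 3600 s = 6.516 × 10^5 ft³.
Over A = 0.192 mi², depth = V / A = 1.46 in.

d ≈ 1.46 in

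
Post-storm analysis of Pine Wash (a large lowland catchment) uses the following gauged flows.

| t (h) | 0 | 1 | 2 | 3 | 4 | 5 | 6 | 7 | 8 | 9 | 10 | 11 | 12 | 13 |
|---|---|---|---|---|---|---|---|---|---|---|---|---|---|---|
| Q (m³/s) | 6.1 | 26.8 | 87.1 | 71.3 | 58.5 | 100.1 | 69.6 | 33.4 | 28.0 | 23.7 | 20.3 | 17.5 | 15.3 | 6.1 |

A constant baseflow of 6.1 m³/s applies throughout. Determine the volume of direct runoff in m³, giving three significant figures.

Direct-runoff ordinates (Q − Q_b): 0.0, 20.7, 81.0, 65.2, 52.4, 94.0, 63.5, 27.3, 21.9, 17.6, 14.2, 11.4, 9.2, 0.0 m³/s.
ΣQ_DR = 478.4 m³/s.
With Δt = 1 h = 3600 s, V = ΣQ_DR · Δt = 478.4 × 3600 = 1.72 × 10^6 m³.

V ≈ 1.72 × 10^6 m³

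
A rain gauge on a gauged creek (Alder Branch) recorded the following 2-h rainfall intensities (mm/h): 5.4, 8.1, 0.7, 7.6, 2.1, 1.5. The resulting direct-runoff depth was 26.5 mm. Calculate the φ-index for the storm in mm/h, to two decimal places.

Only the 3 blocks with intensity above φ contribute runoff: 5.4, 8.1, 7.6 mm/h.
Σ(I−φ)·Δt = d  ⇒  (5.4+8.1+7.6 − 3φ)·2 = 26.5
φ = (21.10 − 26.5/2) / 3 = 2.62 mm/h.

φ ≈ 2.62 mm/h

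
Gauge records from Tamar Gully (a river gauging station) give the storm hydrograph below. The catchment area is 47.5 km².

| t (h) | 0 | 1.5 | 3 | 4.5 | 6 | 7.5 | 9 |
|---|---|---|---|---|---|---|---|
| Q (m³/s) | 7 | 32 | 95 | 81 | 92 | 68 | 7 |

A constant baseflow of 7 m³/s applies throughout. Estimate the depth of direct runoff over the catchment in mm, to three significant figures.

Direct runoff: 0.0, 25.0, 88.0, 74.0, 85.0, 61.0, 0.0 m³/s; ΣQ_DR = 333.0 m³/s.
V = ΣQ_DR · Δt = 333.0 × 5400 s = 1.798 × 10^6 m³.
Over A = 47.5 km², depth = V / A = 37.9 mm.

d ≈ 37.9 mm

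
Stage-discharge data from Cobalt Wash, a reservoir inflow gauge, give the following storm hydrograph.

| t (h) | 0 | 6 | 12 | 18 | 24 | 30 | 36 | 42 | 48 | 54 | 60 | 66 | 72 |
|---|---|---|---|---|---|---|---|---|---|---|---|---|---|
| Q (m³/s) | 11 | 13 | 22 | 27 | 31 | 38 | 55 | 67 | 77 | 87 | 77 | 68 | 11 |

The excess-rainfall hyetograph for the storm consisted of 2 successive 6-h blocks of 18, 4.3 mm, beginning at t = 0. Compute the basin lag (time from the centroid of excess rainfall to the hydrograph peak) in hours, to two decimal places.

t_L ≈ 49.84 h

Centroid of excess rainfall: t_c = Σ P_i·t̄_i / ΣP_i = 4.1570 h (block centres at 3, 9 h).
Hydrograph peak occurs at t = 54 h, so basin lag t_L = 54 − 4.1570 = 49.84 h.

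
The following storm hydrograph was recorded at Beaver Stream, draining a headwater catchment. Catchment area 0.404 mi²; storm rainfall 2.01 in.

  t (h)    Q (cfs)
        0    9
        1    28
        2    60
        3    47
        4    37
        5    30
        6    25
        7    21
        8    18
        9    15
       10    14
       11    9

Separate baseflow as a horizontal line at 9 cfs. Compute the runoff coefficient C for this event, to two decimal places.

C ≈ 0.39

ΣQ_DR = 205.0 cfs; V = ΣQ_DR·Δt = 7.380 × 10^5 ft³.
Runoff depth d = V / A = 0.7863 in.
C = d / P = 0.7863 / 2.01 = 0.39.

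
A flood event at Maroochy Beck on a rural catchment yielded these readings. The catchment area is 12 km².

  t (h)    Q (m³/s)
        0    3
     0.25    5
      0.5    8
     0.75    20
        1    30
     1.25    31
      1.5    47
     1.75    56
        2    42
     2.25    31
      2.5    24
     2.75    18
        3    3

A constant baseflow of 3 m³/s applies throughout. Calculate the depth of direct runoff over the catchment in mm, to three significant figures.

Direct runoff: 0.0, 2.0, 5.0, 17.0, 27.0, 28.0, 44.0, 53.0, 39.0, 28.0, 21.0, 15.0, 0.0 m³/s; ΣQ_DR = 279.0 m³/s.
V = ΣQ_DR · Δt = 279.0 × 900 s = 2.511 × 10^5 m³.
Over A = 12 km², depth = V / A = 20.9 mm.

d ≈ 20.9 mm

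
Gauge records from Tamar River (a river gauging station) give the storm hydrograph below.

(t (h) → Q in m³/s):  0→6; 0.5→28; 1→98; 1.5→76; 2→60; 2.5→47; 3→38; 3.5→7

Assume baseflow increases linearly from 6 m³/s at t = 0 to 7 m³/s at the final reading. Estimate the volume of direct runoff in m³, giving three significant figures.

Direct-runoff ordinates (Q − Q_b): 0.00, 21.86, 91.71, 69.57, 53.43, 40.29, 31.14, 0.00 m³/s.
ΣQ_DR = 308.0 m³/s.
With Δt = 0.5 h = 1800 s, V = ΣQ_DR · Δt = 308.0 × 1800 = 5.54 × 10^5 m³.

V ≈ 5.54 × 10^5 m³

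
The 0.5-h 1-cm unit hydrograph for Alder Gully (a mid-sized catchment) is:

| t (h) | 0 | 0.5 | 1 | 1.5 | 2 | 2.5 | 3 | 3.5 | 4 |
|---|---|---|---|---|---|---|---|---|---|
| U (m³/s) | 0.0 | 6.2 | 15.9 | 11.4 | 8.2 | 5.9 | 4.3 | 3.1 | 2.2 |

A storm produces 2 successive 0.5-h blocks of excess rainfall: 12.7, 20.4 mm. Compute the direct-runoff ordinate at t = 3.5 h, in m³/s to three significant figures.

Q ≈ 12.7 m³/s

By discrete convolution, Q_j = Σ (P_i / 10 mm) · U_{j−i}.
At t = 3.5 h (j=7): Q = (12.7/10)·3.1 + (20.4/10)·4.3 = 12.7 m³/s.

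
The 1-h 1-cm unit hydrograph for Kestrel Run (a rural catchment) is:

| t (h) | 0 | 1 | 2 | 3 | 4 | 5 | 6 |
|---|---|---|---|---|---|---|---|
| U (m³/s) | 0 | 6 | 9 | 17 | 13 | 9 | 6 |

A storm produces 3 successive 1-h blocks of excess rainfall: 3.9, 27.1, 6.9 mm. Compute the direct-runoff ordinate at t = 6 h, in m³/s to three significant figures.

By discrete convolution, Q_j = Σ (P_i / 10 mm) · U_{j−i}.
At t = 6 h (j=6): Q = (3.9/10)·6 + (27.1/10)·9 + (6.9/10)·13 = 35.7 m³/s.

Q ≈ 35.7 m³/s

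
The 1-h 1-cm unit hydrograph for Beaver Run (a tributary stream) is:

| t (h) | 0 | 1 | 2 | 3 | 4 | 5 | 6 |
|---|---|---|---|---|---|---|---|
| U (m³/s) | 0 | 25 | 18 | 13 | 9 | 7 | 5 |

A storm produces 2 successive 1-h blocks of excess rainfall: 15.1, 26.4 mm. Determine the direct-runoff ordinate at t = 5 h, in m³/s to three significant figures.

Q ≈ 34.3 m³/s

By discrete convolution, Q_j = Σ (P_i / 10 mm) · U_{j−i}.
At t = 5 h (j=5): Q = (15.1/10)·7 + (26.4/10)·9 = 34.3 m³/s.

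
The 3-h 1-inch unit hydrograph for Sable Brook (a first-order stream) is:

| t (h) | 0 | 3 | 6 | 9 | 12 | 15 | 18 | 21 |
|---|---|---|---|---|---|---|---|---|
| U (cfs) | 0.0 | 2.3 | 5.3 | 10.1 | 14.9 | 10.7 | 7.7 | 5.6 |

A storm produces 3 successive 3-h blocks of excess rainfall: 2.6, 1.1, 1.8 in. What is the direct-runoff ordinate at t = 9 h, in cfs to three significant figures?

Q ≈ 36.2 cfs

By discrete convolution, Q_j = Σ (P_i / 1 in) · U_{j−i}.
At t = 9 h (j=3): Q = (2.6/1)·10.1 + (1.1/1)·5.3 + (1.8/1)·2.3 = 36.2 cfs.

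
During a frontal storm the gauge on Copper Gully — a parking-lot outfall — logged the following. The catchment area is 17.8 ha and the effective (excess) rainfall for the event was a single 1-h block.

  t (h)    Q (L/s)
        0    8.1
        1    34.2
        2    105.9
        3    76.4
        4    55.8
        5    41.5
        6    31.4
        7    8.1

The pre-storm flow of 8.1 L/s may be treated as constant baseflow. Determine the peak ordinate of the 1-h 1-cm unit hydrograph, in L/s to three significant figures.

U_p ≈ 163 L/s

Direct runoff: 0.0, 26.1, 97.8, 68.3, 47.7, 33.4, 23.3, 0.0 L/s; ΣQ_DR = 296.6 L/s, peak = 97.8 L/s.
Runoff depth d = ΣQ_DR·Δt / A = 296.6 × 3600 / (17.8 ha) = 5.999 mm.
The 1-cm UH is the DRH scaled by (10 mm)/d, so U_p = 97.8 × 10/5.999 = 163 L/s.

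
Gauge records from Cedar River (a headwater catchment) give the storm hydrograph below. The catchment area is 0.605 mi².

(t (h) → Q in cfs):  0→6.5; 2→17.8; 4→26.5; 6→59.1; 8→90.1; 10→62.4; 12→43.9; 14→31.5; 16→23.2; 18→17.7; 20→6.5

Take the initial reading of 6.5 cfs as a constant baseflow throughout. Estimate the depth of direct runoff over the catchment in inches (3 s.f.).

d ≈ 1.61 in

Direct runoff: 0.0, 11.3, 20.0, 52.6, 83.6, 55.9, 37.4, 25.0, 16.7, 11.2, 0.0 cfs; ΣQ_DR = 313.7 cfs.
V = ΣQ_DR · Δt = 313.7 × 7200 s = 2.259 × 10^6 ft³.
Over A = 0.605 mi², depth = V / A = 1.61 in.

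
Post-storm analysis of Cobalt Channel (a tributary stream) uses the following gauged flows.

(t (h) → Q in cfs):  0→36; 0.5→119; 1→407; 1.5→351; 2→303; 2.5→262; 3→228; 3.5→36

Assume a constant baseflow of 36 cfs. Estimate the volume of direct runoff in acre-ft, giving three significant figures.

V ≈ 60.1 acre-ft

Direct-runoff ordinates (Q − Q_b): 0.0, 83.0, 371.0, 315.0, 267.0, 226.0, 192.0, 0.0 cfs.
ΣQ_DR = 1454 cfs.
With Δt = 0.5 h = 1800 s, V = ΣQ_DR · Δt = 1454 × 1800 = 2.62 × 10^6 ft³ = 60.1 acre-ft.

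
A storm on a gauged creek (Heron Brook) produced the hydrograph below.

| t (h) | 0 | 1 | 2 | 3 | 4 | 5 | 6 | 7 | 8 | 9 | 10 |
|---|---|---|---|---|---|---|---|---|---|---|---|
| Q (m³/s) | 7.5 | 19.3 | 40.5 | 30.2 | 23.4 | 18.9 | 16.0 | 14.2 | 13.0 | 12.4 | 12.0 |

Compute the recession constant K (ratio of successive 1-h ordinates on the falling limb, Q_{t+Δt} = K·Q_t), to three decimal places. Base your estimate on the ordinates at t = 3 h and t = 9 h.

Using the recession-limb readings at t = 3 h and t = 9 h: Q falls from 30.2 to 12.4 m³/s over 6 intervals.
K = (Q₂/Q₁)^(1/6) = (12.4/30.2)^(1/6) = 0.862.

K ≈ 0.862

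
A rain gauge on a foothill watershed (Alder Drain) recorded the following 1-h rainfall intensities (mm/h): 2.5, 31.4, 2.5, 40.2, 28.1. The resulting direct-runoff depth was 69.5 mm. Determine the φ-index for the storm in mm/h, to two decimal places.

φ ≈ 10.07 mm/h

Only the 3 blocks with intensity above φ contribute runoff: 31.4, 40.2, 28.1 mm/h.
Σ(I−φ)·Δt = d  ⇒  (31.4+40.2+28.1 − 3φ)·1 = 69.5
φ = (99.70 − 69.5/1) / 3 = 10.07 mm/h.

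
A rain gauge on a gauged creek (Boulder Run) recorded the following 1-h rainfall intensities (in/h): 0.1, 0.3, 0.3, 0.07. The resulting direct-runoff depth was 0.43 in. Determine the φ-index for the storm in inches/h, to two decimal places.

Only the 3 blocks with intensity above φ contribute runoff: 0.1, 0.3, 0.3 in/h.
Σ(I−φ)·Δt = d  ⇒  (0.1+0.3+0.3 − 3φ)·1 = 0.43
φ = (0.7000 − 0.43/1) / 3 = 0.09 in/h.

φ ≈ 0.09 in/h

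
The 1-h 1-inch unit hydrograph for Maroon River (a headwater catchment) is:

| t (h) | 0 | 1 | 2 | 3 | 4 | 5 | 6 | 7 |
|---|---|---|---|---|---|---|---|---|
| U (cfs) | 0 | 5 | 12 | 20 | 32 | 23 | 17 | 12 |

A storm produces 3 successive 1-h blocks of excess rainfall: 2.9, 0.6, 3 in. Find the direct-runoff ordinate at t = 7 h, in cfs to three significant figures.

Q ≈ 114 cfs

By discrete convolution, Q_j = Σ (P_i / 1 in) · U_{j−i}.
At t = 7 h (j=7): Q = (2.9/1)·12 + (0.6/1)·17 + (3/1)·23 = 114 cfs.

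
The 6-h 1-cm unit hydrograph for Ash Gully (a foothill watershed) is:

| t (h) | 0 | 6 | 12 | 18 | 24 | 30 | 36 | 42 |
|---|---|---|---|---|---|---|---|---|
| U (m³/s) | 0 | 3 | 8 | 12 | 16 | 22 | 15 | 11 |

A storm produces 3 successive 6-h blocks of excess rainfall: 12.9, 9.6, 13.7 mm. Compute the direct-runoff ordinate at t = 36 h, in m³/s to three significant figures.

By discrete convolution, Q_j = Σ (P_i / 10 mm) · U_{j−i}.
At t = 36 h (j=6): Q = (12.9/10)·15 + (9.6/10)·22 + (13.7/10)·16 = 62.4 m³/s.

Q ≈ 62.4 m³/s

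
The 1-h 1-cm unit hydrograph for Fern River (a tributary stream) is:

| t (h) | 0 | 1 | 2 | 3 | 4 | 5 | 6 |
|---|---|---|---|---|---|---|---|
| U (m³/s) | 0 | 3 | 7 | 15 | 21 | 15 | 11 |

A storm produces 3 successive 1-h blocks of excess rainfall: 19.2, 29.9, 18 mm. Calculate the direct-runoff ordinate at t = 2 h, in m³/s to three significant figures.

Q ≈ 22.4 m³/s

By discrete convolution, Q_j = Σ (P_i / 10 mm) · U_{j−i}.
At t = 2 h (j=2): Q = (19.2/10)·7 + (29.9/10)·3 + (18/10)·0 = 22.4 m³/s.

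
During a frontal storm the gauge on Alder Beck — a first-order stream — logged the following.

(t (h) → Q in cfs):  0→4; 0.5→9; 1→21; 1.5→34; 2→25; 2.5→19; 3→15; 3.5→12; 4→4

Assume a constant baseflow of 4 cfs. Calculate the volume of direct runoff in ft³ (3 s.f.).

Direct-runoff ordinates (Q − Q_b): 0.0, 5.0, 17.0, 30.0, 21.0, 15.0, 11.0, 8.0, 0.0 cfs.
ΣQ_DR = 107.0 cfs.
With Δt = 0.5 h = 1800 s, V = ΣQ_DR · Δt = 107.0 × 1800 = 1.93 × 10^5 ft³.

V ≈ 1.93 × 10^5 ft³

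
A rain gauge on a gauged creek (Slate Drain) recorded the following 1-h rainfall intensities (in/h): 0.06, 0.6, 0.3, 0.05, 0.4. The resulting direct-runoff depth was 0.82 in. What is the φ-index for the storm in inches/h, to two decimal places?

φ ≈ 0.16 in/h

Only the 3 blocks with intensity above φ contribute runoff: 0.6, 0.3, 0.4 in/h.
Σ(I−φ)·Δt = d  ⇒  (0.6+0.3+0.4 − 3φ)·1 = 0.82
φ = (1.300 − 0.82/1) / 3 = 0.16 in/h.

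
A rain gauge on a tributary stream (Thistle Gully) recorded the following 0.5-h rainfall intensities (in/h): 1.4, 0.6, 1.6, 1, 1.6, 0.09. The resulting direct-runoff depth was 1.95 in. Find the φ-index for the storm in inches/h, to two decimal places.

φ ≈ 0.46 in/h

Only the 5 blocks with intensity above φ contribute runoff: 1.4, 0.6, 1.6, 1, 1.6 in/h.
Σ(I−φ)·Δt = d  ⇒  (1.4+0.6+1.6+1+1.6 − 5φ)·0.5 = 1.95
φ = (6.200 − 1.95/0.5) / 5 = 0.46 in/h.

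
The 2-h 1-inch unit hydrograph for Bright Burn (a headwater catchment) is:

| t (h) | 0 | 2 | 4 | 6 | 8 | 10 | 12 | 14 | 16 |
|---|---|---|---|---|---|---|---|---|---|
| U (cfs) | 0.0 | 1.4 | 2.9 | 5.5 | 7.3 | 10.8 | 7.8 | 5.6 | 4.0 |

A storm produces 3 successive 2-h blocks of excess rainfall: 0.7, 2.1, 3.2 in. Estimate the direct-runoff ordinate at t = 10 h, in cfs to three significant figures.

Q ≈ 40.5 cfs

By discrete convolution, Q_j = Σ (P_i / 1 in) · U_{j−i}.
At t = 10 h (j=5): Q = (0.7/1)·10.8 + (2.1/1)·7.3 + (3.2/1)·5.5 = 40.5 cfs.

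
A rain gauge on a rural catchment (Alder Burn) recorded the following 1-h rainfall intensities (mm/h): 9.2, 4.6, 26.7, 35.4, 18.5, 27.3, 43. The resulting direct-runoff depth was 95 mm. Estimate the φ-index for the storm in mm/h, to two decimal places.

φ ≈ 11.18 mm/h

Only the 5 blocks with intensity above φ contribute runoff: 26.7, 35.4, 18.5, 27.3, 43 mm/h.
Σ(I−φ)·Δt = d  ⇒  (26.7+35.4+18.5+27.3+43 − 5φ)·1 = 95
φ = (150.9 − 95/1) / 5 = 11.18 mm/h.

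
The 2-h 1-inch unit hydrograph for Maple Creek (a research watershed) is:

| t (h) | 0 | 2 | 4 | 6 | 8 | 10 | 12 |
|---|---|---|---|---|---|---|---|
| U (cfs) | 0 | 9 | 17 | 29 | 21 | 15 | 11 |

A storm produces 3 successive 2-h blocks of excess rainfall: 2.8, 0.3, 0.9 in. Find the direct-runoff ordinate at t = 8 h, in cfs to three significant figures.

By discrete convolution, Q_j = Σ (P_i / 1 in) · U_{j−i}.
At t = 8 h (j=4): Q = (2.8/1)·21 + (0.3/1)·29 + (0.9/1)·17 = 82.8 cfs.

Q ≈ 82.8 cfs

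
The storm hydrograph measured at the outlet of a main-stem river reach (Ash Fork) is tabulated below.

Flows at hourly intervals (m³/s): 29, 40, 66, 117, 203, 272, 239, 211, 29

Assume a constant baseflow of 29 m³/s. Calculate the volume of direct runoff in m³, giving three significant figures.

V ≈ 3.40 × 10^6 m³

Direct-runoff ordinates (Q − Q_b): 0.0, 11.0, 37.0, 88.0, 174.0, 243.0, 210.0, 182.0, 0.0 m³/s.
ΣQ_DR = 945.0 m³/s.
With Δt = 1 h = 3600 s, V = ΣQ_DR · Δt = 945.0 × 3600 = 3.40 × 10^6 m³.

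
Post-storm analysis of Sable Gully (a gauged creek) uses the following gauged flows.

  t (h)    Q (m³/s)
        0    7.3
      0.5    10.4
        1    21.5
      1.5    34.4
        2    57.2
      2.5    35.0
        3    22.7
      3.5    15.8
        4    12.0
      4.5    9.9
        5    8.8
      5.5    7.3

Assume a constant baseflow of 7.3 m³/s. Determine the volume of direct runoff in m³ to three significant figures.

Direct-runoff ordinates (Q − Q_b): 0.0, 3.1, 14.2, 27.1, 49.9, 27.7, 15.4, 8.5, 4.7, 2.6, 1.5, 0.0 m³/s.
ΣQ_DR = 154.7 m³/s.
With Δt = 0.5 h = 1800 s, V = ΣQ_DR · Δt = 154.7 × 1800 = 2.78 × 10^5 m³.

V ≈ 2.78 × 10^5 m³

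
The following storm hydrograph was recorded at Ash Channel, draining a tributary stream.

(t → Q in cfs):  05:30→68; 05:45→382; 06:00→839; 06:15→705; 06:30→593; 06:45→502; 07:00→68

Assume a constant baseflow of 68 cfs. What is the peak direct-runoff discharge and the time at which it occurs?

Q_p = 771.0 cfs at t = 06:00

Subtracting baseflow gives direct-runoff ordinates: 0.0, 314.0, 771.0, 637.0, 525.0, 434.0, 0.0 cfs.
The maximum is 771.0 cfs, occurring at the reading for t = 06:00.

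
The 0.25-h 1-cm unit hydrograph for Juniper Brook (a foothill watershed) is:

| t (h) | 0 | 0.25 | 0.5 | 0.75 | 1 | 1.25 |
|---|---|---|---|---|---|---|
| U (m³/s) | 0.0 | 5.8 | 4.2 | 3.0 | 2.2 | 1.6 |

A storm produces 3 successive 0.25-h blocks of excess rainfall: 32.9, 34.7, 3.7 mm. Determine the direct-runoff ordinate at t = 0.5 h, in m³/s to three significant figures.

Q ≈ 33.9 m³/s

By discrete convolution, Q_j = Σ (P_i / 10 mm) · U_{j−i}.
At t = 0.5 h (j=2): Q = (32.9/10)·4.2 + (34.7/10)·5.8 + (3.7/10)·0.0 = 33.9 m³/s.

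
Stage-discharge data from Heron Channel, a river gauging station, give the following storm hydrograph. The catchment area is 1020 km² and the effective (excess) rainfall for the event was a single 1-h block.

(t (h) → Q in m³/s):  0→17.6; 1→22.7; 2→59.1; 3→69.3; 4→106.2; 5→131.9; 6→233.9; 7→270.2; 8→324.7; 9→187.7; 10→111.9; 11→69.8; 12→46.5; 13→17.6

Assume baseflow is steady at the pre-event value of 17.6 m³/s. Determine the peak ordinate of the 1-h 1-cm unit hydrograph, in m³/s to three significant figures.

Direct runoff: 0.0, 5.1, 41.5, 51.7, 88.6, 114.3, 216.3, 252.6, 307.1, 170.1, 94.3, 52.2, 28.9, 0.0 m³/s; ΣQ_DR = 1423 m³/s, peak = 307.1 m³/s.
Runoff depth d = ΣQ_DR·Δt / A = 1423 × 3600 / (1020 km²) = 5.021 mm.
The 1-cm UH is the DRH scaled by (10 mm)/d, so U_p = 307.1 × 10/5.021 = 612 m³/s.

U_p ≈ 612 m³/s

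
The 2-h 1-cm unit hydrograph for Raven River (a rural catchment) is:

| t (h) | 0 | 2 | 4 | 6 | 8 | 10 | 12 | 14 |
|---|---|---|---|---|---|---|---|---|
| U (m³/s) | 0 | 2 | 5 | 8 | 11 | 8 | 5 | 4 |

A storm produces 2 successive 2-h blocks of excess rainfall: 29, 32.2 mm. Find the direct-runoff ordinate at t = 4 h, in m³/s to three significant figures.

Q ≈ 20.9 m³/s

By discrete convolution, Q_j = Σ (P_i / 10 mm) · U_{j−i}.
At t = 4 h (j=2): Q = (29/10)·5 + (32.2/10)·2 = 20.9 m³/s.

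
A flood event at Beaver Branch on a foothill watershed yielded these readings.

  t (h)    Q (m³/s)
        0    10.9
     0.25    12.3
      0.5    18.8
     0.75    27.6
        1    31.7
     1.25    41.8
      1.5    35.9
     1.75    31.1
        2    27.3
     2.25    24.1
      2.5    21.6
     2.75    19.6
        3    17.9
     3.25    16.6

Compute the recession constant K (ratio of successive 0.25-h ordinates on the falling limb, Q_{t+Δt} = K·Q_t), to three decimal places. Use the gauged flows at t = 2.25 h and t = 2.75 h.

Using the recession-limb readings at t = 2.25 h and t = 2.75 h: Q falls from 24.1 to 19.6 m³/s over 2 intervals.
K = (Q₂/Q₁)^(1/2) = (19.6/24.1)^(1/2) = 0.902.

K ≈ 0.902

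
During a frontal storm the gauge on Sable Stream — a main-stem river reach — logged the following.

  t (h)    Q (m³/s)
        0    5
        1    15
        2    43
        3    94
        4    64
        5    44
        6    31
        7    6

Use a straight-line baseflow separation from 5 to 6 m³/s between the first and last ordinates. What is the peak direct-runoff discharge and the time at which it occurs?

Q_p = 88.57 m³/s at t = 3 h

Subtracting baseflow gives direct-runoff ordinates: 0.00, 9.86, 37.71, 88.57, 58.43, 38.29, 25.14, 0.00 m³/s.
The maximum is 88.57 m³/s, occurring at the reading for t = 3 h.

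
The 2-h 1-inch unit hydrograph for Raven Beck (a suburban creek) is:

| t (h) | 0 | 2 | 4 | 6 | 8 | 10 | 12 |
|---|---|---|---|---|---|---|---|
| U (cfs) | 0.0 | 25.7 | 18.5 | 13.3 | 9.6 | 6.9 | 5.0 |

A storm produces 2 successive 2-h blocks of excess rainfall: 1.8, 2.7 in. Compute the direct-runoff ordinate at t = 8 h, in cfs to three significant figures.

By discrete convolution, Q_j = Σ (P_i / 1 in) · U_{j−i}.
At t = 8 h (j=4): Q = (1.8/1)·9.6 + (2.7/1)·13.3 = 53.2 cfs.

Q ≈ 53.2 cfs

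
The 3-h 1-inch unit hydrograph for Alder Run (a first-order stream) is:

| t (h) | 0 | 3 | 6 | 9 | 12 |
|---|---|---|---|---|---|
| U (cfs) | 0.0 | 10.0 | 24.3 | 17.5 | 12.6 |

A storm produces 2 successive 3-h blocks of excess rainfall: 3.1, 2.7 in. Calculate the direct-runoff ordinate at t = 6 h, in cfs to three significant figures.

Q ≈ 102 cfs

By discrete convolution, Q_j = Σ (P_i / 1 in) · U_{j−i}.
At t = 6 h (j=2): Q = (3.1/1)·24.3 + (2.7/1)·10.0 = 102 cfs.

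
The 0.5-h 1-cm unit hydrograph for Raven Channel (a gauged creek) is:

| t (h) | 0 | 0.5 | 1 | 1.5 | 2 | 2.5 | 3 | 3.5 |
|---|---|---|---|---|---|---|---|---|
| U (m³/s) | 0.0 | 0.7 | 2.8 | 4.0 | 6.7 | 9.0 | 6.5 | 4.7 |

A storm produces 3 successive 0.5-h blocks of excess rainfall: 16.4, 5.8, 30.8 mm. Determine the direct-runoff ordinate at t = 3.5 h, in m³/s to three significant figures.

Q ≈ 39.2 m³/s

By discrete convolution, Q_j = Σ (P_i / 10 mm) · U_{j−i}.
At t = 3.5 h (j=7): Q = (16.4/10)·4.7 + (5.8/10)·6.5 + (30.8/10)·9.0 = 39.2 m³/s.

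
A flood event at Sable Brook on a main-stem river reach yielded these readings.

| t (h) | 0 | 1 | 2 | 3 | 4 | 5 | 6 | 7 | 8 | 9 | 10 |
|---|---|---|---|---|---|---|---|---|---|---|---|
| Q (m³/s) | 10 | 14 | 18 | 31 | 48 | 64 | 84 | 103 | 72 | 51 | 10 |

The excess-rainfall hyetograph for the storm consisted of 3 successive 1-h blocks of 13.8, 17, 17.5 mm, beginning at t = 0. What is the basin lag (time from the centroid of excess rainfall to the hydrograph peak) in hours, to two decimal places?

t_L ≈ 5.42 h

Centroid of excess rainfall: t_c = Σ P_i·t̄_i / ΣP_i = 1.5766 h (block centres at 0.5, 1.5, 2.5 h).
Hydrograph peak occurs at t = 7 h, so basin lag t_L = 7 − 1.5766 = 5.42 h.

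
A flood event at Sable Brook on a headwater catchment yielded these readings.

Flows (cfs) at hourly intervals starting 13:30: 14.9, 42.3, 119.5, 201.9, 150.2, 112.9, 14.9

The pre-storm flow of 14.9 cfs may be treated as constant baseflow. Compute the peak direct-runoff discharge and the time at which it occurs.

Q_p = 187.0 cfs at t = 16:30

Subtracting baseflow gives direct-runoff ordinates: 0.0, 27.4, 104.6, 187.0, 135.3, 98.0, 0.0 cfs.
The maximum is 187.0 cfs, occurring at the reading for t = 16:30.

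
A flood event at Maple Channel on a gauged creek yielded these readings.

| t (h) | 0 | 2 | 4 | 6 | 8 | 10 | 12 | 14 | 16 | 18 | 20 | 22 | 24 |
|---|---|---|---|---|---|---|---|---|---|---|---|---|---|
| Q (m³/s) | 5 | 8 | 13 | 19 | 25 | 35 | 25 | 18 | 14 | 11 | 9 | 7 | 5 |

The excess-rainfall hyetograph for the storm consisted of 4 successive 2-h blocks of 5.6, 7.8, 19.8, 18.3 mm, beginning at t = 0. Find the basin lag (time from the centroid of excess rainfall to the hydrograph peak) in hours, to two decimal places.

Centroid of excess rainfall: t_c = Σ P_i·t̄_i / ΣP_i = 4.9728 h (block centres at 1, 3, 5, 7 h).
Hydrograph peak occurs at t = 10 h, so basin lag t_L = 10 − 4.9728 = 5.03 h.

t_L ≈ 5.03 h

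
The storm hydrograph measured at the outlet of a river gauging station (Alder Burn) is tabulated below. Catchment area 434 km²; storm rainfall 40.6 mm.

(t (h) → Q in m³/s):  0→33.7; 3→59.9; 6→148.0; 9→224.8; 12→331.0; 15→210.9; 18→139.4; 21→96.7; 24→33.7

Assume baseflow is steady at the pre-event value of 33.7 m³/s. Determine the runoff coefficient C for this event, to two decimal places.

C ≈ 0.60

ΣQ_DR = 974.8 m³/s; V = ΣQ_DR·Δt = 1.053 × 10^7 m³.
Runoff depth d = V / A = 24.26 mm.
C = d / P = 24.26 / 40.6 = 0.60.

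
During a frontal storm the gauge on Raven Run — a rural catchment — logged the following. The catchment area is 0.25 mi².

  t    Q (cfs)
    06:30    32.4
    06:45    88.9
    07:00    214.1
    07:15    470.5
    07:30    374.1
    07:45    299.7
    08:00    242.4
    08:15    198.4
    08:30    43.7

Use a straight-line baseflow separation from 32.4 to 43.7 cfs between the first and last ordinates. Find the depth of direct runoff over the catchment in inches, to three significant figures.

d ≈ 2.51 in

Direct runoff: 0.00, 55.09, 178.88, 433.86, 336.05, 260.24, 201.53, 156.11, 0.00 cfs; ΣQ_DR = 1622 cfs.
V = ΣQ_DR · Δt = 1622 × 900 s = 1.460 × 10^6 ft³.
Over A = 0.25 mi², depth = V / A = 2.51 in.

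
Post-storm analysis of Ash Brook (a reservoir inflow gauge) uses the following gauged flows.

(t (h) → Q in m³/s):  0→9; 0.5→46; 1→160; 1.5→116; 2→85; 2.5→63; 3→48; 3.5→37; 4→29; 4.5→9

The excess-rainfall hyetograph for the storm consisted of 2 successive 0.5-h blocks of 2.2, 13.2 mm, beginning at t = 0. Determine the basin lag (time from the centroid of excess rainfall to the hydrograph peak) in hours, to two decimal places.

Centroid of excess rainfall: t_c = Σ P_i·t̄_i / ΣP_i = 0.6786 h (block centres at 0.25, 0.75 h).
Hydrograph peak occurs at t = 1 h, so basin lag t_L = 1 − 0.6786 = 0.32 h.

t_L ≈ 0.32 h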